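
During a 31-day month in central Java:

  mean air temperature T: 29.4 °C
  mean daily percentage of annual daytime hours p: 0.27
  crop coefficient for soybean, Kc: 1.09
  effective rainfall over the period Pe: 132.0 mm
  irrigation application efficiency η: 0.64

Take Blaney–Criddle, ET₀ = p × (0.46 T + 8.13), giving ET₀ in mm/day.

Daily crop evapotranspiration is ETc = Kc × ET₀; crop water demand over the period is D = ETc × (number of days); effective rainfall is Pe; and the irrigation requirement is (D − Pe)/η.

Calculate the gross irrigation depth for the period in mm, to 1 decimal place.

ET₀ = 0.27 × (0.46 × 29.4 + 8.13) = 0.27 × 21.654 = 5.8466 mm/d
ETc = Kc × ET₀ = 1.09 × 5.8466 = 6.3728 mm/d
Crop demand D = ETc × 31 d = 6.3728 × 31 = 197.557 mm
D − Pe = 197.557 − 132.0 = 65.557 mm
Gross irrigation = 65.557 / 0.64 = 102.433 mm

102.4 mm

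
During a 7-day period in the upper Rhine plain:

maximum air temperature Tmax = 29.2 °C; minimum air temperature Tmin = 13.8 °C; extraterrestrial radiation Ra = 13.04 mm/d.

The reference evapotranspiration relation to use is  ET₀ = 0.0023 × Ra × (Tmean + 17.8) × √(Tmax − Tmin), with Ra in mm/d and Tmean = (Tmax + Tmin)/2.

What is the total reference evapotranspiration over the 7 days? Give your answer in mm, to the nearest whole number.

Tmean = (29.2 + 13.8)/2 = 21.50 °C
ET₀ = 0.0023 × 13.04 × (21.50 + 17.8) × √15.4 = 0.0023 × 13.04 × 39.30 × 3.9243 = 4.6255 mm/d
Over 7 days: 4.6255 × 7 = 32.379 mm

32 mm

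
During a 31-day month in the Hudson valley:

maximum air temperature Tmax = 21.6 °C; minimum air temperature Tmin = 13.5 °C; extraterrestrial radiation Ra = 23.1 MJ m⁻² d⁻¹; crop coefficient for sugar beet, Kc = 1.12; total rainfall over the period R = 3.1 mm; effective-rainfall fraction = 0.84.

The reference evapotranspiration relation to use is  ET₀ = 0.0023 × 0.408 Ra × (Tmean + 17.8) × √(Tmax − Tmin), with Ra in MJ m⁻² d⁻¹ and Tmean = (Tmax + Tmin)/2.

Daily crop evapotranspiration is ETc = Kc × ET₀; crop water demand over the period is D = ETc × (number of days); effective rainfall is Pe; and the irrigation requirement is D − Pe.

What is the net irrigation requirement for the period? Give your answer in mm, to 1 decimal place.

Tmean = (21.6 + 13.5)/2 = 17.55 °C
0.408 Ra = 0.408 × 23.1 = 9.4248 mm/d equivalent
ET₀ = 0.0023 × 9.4248 × (17.55 + 17.8) × √8.1 = 0.0023 × 9.4248 × 35.35 × 2.8460 = 2.1808 mm/d
ETc = Kc × ET₀ = 1.12 × 2.1808 = 2.4425 mm/d
Crop demand D = ETc × 31 d = 2.4425 × 31 = 75.718 mm
Pe = 0.84 × 3.1 = 2.604 mm
D − Pe = 75.718 − 2.604 = 73.114 mm

73.1 mm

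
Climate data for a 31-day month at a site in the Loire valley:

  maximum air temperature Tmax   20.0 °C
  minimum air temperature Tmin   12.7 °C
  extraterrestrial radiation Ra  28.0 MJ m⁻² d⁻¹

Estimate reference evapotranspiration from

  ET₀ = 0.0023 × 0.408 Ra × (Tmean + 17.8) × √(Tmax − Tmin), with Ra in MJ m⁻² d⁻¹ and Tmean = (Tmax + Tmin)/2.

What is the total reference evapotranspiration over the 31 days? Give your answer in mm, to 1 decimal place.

75.2 mm

Tmean = (20.0 + 12.7)/2 = 16.35 °C
0.408 Ra = 0.408 × 28.0 = 11.4240 mm/d equivalent
ET₀ = 0.0023 × 11.4240 × (16.35 + 17.8) × √7.3 = 0.0023 × 11.4240 × 34.15 × 2.7019 = 2.4244 mm/d
Over 31 days: 2.4244 × 31 = 75.156 mm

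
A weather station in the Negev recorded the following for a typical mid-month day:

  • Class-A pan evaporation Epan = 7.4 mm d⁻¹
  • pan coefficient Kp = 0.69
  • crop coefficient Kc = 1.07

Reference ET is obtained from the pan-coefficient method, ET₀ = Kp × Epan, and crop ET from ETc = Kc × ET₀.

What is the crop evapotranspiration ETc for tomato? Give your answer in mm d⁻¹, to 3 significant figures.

ET₀ = 0.69 × 7.4 = 5.1060 mm/d
ETc = Kc × ET₀ = 1.07 × 5.1060 = 5.4634 mm/d

5.46 mm d⁻¹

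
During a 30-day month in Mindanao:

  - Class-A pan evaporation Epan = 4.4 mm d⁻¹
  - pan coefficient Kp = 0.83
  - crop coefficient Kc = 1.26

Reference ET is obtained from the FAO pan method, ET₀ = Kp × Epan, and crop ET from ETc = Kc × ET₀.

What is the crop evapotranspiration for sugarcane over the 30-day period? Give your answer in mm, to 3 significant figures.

138 mm

ET₀ = 0.83 × 4.4 = 3.6520 mm/d
ETc = Kc × ET₀ = 1.26 × 3.6520 = 4.6015 mm/d
Over 30 days: 4.6015 × 30 = 138.045 mm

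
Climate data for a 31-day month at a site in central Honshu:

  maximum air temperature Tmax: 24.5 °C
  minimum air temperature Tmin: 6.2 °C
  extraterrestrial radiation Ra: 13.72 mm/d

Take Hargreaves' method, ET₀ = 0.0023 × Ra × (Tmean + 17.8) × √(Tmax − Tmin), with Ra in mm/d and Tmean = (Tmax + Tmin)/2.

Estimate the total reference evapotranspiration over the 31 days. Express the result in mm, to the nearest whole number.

139 mm

Tmean = (24.5 + 6.2)/2 = 15.35 °C
ET₀ = 0.0023 × 13.72 × (15.35 + 17.8) × √18.3 = 0.0023 × 13.72 × 33.15 × 4.2778 = 4.4749 mm/d
Over 31 days: 4.4749 × 31 = 138.722 mm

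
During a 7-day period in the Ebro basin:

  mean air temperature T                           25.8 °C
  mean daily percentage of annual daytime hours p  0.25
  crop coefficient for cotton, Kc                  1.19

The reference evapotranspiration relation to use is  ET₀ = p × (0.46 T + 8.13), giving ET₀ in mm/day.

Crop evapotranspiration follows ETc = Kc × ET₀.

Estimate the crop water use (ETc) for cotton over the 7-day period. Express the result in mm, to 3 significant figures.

41.6 mm

ET₀ = 0.25 × (0.46 × 25.8 + 8.13) = 0.25 × 19.998 = 4.9995 mm/d
ETc = Kc × ET₀ = 1.19 × 4.9995 = 5.9494 mm/d
Over 7 days: 5.9494 × 7 = 41.646 mm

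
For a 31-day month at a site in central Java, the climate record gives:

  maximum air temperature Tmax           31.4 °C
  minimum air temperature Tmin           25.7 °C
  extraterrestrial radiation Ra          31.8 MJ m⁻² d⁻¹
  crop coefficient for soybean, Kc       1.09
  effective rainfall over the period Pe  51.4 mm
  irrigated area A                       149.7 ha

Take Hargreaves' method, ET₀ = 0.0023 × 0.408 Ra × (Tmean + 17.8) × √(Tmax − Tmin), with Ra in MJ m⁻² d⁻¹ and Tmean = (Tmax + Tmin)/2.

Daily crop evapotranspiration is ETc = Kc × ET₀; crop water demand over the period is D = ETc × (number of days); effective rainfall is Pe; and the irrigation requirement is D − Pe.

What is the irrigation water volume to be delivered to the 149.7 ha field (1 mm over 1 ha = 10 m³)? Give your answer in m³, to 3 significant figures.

Tmean = (31.4 + 25.7)/2 = 28.55 °C
0.408 Ra = 0.408 × 31.8 = 12.9744 mm/d equivalent
ET₀ = 0.0023 × 12.9744 × (28.55 + 17.8) × √5.7 = 0.0023 × 12.9744 × 46.35 × 2.3875 = 3.3022 mm/d
ETc = Kc × ET₀ = 1.09 × 3.3022 = 3.5994 mm/d
Crop demand D = ETc × 31 d = 3.5994 × 31 = 111.581 mm
D − Pe = 111.581 − 51.4 = 60.181 mm
Volume = 60.181 mm × 149.7 ha × 10 = 90091.0 m³

90100 m³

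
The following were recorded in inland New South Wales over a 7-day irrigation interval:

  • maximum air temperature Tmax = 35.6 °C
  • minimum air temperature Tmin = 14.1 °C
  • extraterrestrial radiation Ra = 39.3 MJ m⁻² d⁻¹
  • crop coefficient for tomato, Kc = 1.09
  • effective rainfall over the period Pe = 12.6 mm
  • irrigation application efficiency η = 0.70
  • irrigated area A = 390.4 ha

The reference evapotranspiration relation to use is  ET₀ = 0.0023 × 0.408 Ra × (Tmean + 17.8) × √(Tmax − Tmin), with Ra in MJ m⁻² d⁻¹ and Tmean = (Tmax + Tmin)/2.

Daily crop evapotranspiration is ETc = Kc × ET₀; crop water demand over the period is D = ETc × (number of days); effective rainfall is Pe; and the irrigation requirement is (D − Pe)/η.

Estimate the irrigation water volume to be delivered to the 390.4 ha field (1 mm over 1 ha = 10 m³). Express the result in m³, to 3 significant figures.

Tmean = (35.6 + 14.1)/2 = 24.85 °C
0.408 Ra = 0.408 × 39.3 = 16.0344 mm/d equivalent
ET₀ = 0.0023 × 16.0344 × (24.85 + 17.8) × √21.5 = 0.0023 × 16.0344 × 42.65 × 4.6368 = 7.2932 mm/d
ETc = Kc × ET₀ = 1.09 × 7.2932 = 7.9496 mm/d
Crop demand D = ETc × 7 d = 7.9496 × 7 = 55.647 mm
D − Pe = 55.647 − 12.6 = 43.047 mm
Gross irrigation = 43.047 / 0.70 = 61.496 mm
Volume = 61.496 mm × 390.4 ha × 10 = 240080.4 m³

240000 m³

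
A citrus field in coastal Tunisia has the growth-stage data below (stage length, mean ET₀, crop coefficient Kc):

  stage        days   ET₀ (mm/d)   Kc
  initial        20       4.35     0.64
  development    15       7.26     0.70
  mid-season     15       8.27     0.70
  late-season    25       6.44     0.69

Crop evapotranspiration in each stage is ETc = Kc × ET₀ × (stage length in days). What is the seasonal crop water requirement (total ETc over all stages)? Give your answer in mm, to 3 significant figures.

initial: 0.64 × 4.35 × 20 = 55.68 mm
development: 0.70 × 7.26 × 15 = 76.23 mm
mid-season: 0.70 × 8.27 × 15 = 86.84 mm
late-season: 0.69 × 6.44 × 25 = 111.09 mm
Seasonal total = 329.84 mm

330 mm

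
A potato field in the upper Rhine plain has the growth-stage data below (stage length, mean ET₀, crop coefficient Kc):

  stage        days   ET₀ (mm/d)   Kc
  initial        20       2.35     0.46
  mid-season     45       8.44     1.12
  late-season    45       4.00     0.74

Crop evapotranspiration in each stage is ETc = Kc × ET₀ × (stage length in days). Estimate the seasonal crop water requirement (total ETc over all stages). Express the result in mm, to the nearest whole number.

initial: 0.46 × 2.35 × 20 = 21.62 mm
mid-season: 1.12 × 8.44 × 45 = 425.38 mm
late-season: 0.74 × 4.00 × 45 = 133.20 mm
Seasonal total = 580.20 mm

580 mm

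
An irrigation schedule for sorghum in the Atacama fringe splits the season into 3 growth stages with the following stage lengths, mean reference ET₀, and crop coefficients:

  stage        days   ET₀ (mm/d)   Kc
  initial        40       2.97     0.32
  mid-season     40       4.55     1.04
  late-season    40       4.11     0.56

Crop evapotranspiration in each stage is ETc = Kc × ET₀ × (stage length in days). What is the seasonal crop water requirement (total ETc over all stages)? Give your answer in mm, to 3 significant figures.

319 mm

initial: 0.32 × 2.97 × 40 = 38.02 mm
mid-season: 1.04 × 4.55 × 40 = 189.28 mm
late-season: 0.56 × 4.11 × 40 = 92.06 mm
Seasonal total = 319.36 mm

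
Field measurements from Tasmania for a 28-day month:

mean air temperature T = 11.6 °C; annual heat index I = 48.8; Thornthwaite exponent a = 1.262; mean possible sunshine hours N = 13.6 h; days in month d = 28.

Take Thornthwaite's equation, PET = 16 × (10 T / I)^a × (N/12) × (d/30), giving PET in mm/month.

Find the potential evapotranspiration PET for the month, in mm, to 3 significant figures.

50.5 mm

10T/I = 10 × 11.6 / 48.8 = 2.3770
(10T/I)^a = 2.3770^1.262 = 2.9823
Uncorrected PET = 16 × 2.9823 = 47.717 mm
Correction = (N/12)(d/30) = (13.6/12)(28/30) = 1.0578
PET = 47.717 × 1.0578 = 50.475 mm/month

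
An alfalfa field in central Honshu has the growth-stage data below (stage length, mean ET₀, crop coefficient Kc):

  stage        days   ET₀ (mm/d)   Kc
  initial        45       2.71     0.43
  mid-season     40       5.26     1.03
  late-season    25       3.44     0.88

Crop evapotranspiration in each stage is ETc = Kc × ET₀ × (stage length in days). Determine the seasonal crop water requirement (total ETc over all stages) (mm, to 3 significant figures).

345 mm

initial: 0.43 × 2.71 × 45 = 52.44 mm
mid-season: 1.03 × 5.26 × 40 = 216.71 mm
late-season: 0.88 × 3.44 × 25 = 75.68 mm
Seasonal total = 344.83 mm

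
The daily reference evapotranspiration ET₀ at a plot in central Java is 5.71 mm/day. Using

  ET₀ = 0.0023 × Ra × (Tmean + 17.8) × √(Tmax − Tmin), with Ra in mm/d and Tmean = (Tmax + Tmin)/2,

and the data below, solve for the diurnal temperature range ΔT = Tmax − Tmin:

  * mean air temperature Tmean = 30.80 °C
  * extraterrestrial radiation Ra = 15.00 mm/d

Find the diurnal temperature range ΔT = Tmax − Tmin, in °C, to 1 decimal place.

√ΔT = ET₀ / [0.0023 × Ra × (Tmean+17.8)] = 5.71 / (0.0023 × 15.00 × 48.60) = 3.4055
ΔT = 3.4055² = 11.597 °C

11.6 °C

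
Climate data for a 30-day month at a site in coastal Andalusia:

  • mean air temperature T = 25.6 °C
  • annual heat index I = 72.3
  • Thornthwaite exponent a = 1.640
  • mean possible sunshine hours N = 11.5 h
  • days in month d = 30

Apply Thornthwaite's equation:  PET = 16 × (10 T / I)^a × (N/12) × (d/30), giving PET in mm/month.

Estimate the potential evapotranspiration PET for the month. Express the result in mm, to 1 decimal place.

121.9 mm

10T/I = 10 × 25.6 / 72.3 = 3.5408
(10T/I)^a = 3.5408^1.640 = 7.9529
Uncorrected PET = 16 × 7.9529 = 127.246 mm
Correction = (N/12)(d/30) = (11.5/12)(30/30) = 0.9583
PET = 127.246 × 0.9583 = 121.940 mm/month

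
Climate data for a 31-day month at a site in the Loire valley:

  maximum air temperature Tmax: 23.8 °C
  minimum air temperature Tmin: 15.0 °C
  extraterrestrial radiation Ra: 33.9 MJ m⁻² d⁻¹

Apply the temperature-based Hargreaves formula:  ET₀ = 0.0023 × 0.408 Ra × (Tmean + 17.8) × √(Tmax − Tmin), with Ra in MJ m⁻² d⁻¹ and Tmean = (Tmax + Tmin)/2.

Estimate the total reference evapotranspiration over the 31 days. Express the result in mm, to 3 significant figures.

Tmean = (23.8 + 15.0)/2 = 19.40 °C
0.408 Ra = 0.408 × 33.9 = 13.8312 mm/d equivalent
ET₀ = 0.0023 × 13.8312 × (19.40 + 17.8) × √8.8 = 0.0023 × 13.8312 × 37.20 × 2.9665 = 3.5105 mm/d
Over 31 days: 3.5105 × 31 = 108.826 mm

109 mm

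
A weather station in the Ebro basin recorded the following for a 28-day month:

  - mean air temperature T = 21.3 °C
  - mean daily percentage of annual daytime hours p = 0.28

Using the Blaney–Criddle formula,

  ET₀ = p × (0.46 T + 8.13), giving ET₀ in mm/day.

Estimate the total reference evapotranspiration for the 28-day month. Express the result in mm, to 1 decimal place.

140.6 mm

ET₀ = 0.28 × (0.46 × 21.3 + 8.13) = 0.28 × 17.928 = 5.0198 mm/d
Monthly total = 5.0198 × 28 = 140.554 mm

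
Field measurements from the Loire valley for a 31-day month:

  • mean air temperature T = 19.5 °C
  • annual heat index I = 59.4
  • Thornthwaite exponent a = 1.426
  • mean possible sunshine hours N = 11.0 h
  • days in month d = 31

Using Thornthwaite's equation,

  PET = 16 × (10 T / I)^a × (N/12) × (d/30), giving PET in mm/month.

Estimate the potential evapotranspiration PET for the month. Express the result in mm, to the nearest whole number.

83 mm

10T/I = 10 × 19.5 / 59.4 = 3.2828
(10T/I)^a = 3.2828^1.426 = 5.4471
Uncorrected PET = 16 × 5.4471 = 87.154 mm
Correction = (N/12)(d/30) = (11.0/12)(31/30) = 0.9472
PET = 87.154 × 0.9472 = 82.552 mm/month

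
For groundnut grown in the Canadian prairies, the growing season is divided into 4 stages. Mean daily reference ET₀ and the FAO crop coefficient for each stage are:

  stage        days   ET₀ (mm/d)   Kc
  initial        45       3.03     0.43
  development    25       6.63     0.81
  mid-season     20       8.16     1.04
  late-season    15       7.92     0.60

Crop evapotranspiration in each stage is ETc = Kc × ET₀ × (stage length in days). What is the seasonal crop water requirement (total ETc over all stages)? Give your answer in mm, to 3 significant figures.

initial: 0.43 × 3.03 × 45 = 58.63 mm
development: 0.81 × 6.63 × 25 = 134.26 mm
mid-season: 1.04 × 8.16 × 20 = 169.73 mm
late-season: 0.60 × 7.92 × 15 = 71.28 mm
Seasonal total = 433.90 mm

434 mm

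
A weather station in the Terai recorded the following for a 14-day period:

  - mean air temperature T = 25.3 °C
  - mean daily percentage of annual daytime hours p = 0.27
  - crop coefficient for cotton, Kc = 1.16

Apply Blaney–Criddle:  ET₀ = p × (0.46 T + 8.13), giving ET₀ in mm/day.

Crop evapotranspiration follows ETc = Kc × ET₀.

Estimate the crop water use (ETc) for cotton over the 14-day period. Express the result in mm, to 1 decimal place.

86.7 mm

ET₀ = 0.27 × (0.46 × 25.3 + 8.13) = 0.27 × 19.768 = 5.3374 mm/d
ETc = Kc × ET₀ = 1.16 × 5.3374 = 6.1914 mm/d
Over 14 days: 6.1914 × 14 = 86.680 mm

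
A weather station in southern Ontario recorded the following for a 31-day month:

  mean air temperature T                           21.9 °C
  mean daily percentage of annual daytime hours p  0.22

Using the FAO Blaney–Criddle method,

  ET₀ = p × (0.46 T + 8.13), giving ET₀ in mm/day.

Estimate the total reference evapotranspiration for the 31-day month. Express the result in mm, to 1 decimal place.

ET₀ = 0.22 × (0.46 × 21.9 + 8.13) = 0.22 × 18.204 = 4.0049 mm/d
Monthly total = 4.0049 × 31 = 124.152 mm

124.2 mm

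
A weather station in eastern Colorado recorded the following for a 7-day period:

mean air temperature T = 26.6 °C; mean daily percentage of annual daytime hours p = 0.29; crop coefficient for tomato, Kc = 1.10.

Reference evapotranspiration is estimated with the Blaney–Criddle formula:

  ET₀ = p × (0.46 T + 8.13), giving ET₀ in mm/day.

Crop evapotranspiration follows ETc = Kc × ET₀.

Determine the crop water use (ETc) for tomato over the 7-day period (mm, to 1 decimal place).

ET₀ = 0.29 × (0.46 × 26.6 + 8.13) = 0.29 × 20.366 = 5.9061 mm/d
ETc = Kc × ET₀ = 1.10 × 5.9061 = 6.4967 mm/d
Over 7 days: 6.4967 × 7 = 45.477 mm

45.5 mm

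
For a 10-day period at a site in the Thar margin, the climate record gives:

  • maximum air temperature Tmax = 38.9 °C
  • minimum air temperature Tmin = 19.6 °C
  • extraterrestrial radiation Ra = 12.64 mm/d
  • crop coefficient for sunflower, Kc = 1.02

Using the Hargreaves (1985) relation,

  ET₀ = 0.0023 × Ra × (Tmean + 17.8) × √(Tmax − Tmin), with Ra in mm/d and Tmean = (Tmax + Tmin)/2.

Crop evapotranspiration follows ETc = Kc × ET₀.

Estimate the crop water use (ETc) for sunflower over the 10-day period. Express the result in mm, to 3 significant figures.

Tmean = (38.9 + 19.6)/2 = 29.25 °C
ET₀ = 0.0023 × 12.64 × (29.25 + 17.8) × √19.3 = 0.0023 × 12.64 × 47.05 × 4.3932 = 6.0092 mm/d
ETc = Kc × ET₀ = 1.02 × 6.0092 = 6.1294 mm/d
Over 10 days: 6.1294 × 10 = 61.294 mm

61.3 mm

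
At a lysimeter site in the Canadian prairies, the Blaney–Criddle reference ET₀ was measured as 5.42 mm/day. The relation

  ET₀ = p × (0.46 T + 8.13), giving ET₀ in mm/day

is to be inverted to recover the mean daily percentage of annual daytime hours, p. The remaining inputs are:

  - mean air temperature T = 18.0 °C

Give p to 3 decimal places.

p = ET₀ / (0.46 T + 8.13) = 5.42 / (0.46 × 18.0 + 8.13) = 5.42 / 16.410 = 0.3303

0.330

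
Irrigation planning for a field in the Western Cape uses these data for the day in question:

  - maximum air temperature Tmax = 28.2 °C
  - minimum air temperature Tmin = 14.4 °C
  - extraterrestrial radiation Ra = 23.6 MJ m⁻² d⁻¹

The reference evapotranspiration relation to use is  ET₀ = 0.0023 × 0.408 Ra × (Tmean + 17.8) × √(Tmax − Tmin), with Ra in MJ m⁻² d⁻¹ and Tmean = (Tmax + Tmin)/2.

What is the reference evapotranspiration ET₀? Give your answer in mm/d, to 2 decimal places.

Tmean = (28.2 + 14.4)/2 = 21.30 °C
0.408 Ra = 0.408 × 23.6 = 9.6288 mm/d equivalent
ET₀ = 0.0023 × 9.6288 × (21.30 + 17.8) × √13.8 = 0.0023 × 9.6288 × 39.10 × 3.7148 = 3.2167 mm/d

3.22 mm/d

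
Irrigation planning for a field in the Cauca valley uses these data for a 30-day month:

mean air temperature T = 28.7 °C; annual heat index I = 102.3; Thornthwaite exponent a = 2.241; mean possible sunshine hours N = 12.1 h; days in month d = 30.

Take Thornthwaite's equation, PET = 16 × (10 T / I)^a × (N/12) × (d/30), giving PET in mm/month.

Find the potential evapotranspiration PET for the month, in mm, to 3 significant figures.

10T/I = 10 × 28.7 / 102.3 = 2.8055
(10T/I)^a = 2.8055^2.241 = 10.0923
Uncorrected PET = 16 × 10.0923 = 161.477 mm
Correction = (N/12)(d/30) = (12.1/12)(30/30) = 1.0083
PET = 161.477 × 1.0083 = 162.817 mm/month

163 mm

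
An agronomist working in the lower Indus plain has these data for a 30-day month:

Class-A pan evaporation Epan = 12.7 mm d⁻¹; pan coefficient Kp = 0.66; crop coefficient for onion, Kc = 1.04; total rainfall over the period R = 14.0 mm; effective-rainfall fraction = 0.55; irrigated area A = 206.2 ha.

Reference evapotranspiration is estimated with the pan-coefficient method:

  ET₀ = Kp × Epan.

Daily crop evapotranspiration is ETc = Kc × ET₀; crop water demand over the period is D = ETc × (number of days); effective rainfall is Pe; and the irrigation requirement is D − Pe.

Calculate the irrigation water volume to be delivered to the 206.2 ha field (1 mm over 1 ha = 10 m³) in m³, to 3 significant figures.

523000 m³

ET₀ = 0.66 × 12.7 = 8.3820 mm/d
ETc = Kc × ET₀ = 1.04 × 8.3820 = 8.7173 mm/d
Crop demand D = ETc × 30 d = 8.7173 × 30 = 261.519 mm
Pe = 0.55 × 14.0 = 7.700 mm
D − Pe = 261.519 − 7.700 = 253.819 mm
Volume = 253.819 mm × 206.2 ha × 10 = 523374.8 m³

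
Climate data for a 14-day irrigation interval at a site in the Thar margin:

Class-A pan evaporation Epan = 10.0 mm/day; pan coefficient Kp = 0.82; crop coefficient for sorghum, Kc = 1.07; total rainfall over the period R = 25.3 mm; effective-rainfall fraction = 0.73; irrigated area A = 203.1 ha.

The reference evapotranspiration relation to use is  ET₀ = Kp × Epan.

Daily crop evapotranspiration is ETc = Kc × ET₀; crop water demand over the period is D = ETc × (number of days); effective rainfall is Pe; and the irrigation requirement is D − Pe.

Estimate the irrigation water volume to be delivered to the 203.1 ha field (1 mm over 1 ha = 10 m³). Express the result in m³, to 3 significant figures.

212000 m³

ET₀ = 0.82 × 10.0 = 8.2000 mm/d
ETc = Kc × ET₀ = 1.07 × 8.2000 = 8.7740 mm/d
Crop demand D = ETc × 14 d = 8.7740 × 14 = 122.836 mm
Pe = 0.73 × 25.3 = 18.469 mm
D − Pe = 122.836 − 18.469 = 104.367 mm
Volume = 104.367 mm × 203.1 ha × 10 = 211969.4 m³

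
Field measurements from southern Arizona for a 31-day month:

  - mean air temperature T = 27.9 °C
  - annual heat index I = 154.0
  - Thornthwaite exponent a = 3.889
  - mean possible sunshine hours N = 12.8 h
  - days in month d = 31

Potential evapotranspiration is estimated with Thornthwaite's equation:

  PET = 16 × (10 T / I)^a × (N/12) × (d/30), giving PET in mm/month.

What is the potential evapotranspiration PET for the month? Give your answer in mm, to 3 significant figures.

10T/I = 10 × 27.9 / 154.0 = 1.8117
(10T/I)^a = 1.8117^3.889 = 10.0855
Uncorrected PET = 16 × 10.0855 = 161.368 mm
Correction = (N/12)(d/30) = (12.8/12)(31/30) = 1.1022
PET = 161.368 × 1.1022 = 177.860 mm/month

178 mm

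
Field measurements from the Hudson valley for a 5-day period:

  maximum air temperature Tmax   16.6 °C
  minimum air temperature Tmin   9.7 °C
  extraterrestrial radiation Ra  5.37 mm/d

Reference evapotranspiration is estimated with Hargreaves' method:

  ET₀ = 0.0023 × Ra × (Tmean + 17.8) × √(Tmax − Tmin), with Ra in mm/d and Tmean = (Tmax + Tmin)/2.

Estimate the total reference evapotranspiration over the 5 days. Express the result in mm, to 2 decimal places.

Tmean = (16.6 + 9.7)/2 = 13.15 °C
ET₀ = 0.0023 × 5.37 × (13.15 + 17.8) × √6.9 = 0.0023 × 5.37 × 30.95 × 2.6268 = 1.0041 mm/d
Over 5 days: 1.0041 × 5 = 5.021 mm

5.02 mm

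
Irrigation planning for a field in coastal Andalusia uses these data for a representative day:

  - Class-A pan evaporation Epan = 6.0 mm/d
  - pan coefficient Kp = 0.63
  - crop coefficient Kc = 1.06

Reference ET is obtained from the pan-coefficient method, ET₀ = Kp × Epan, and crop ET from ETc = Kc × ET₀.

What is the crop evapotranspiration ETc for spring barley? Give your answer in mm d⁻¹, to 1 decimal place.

4.0 mm d⁻¹

ET₀ = 0.63 × 6.0 = 3.7800 mm/d
ETc = Kc × ET₀ = 1.06 × 3.7800 = 4.0068 mm/d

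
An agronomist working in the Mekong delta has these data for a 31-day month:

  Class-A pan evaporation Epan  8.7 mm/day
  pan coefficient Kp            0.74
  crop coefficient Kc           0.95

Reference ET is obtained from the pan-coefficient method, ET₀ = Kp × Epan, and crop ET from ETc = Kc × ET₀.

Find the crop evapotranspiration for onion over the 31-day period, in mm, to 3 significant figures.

190 mm

ET₀ = 0.74 × 8.7 = 6.4380 mm/d
ETc = Kc × ET₀ = 0.95 × 6.4380 = 6.1161 mm/d
Over 31 days: 6.1161 × 31 = 189.599 mm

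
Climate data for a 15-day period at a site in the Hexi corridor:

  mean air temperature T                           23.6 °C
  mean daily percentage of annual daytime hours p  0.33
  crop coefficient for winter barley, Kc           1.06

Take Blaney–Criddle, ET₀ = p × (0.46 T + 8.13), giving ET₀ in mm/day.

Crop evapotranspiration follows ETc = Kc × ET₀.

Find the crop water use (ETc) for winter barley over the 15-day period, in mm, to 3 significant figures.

99.6 mm

ET₀ = 0.33 × (0.46 × 23.6 + 8.13) = 0.33 × 18.986 = 6.2654 mm/d
ETc = Kc × ET₀ = 1.06 × 6.2654 = 6.6413 mm/d
Over 15 days: 6.6413 × 15 = 99.620 mm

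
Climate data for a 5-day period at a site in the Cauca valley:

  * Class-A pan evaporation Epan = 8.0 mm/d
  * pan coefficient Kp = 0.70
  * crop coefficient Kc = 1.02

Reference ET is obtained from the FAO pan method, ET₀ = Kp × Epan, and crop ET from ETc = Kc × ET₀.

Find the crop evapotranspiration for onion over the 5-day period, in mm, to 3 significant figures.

ET₀ = 0.70 × 8.0 = 5.6000 mm/d
ETc = Kc × ET₀ = 1.02 × 5.6000 = 5.7120 mm/d
Over 5 days: 5.7120 × 5 = 28.560 mm

28.6 mm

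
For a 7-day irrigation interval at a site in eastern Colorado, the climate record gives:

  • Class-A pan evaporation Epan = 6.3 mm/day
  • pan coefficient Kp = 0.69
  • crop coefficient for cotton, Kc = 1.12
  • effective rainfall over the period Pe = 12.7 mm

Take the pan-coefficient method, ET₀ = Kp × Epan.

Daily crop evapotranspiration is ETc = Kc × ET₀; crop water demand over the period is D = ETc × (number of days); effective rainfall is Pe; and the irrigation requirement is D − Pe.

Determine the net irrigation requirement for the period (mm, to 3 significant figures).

ET₀ = 0.69 × 6.3 = 4.3470 mm/d
ETc = Kc × ET₀ = 1.12 × 4.3470 = 4.8686 mm/d
Crop demand D = ETc × 7 d = 4.8686 × 7 = 34.080 mm
D − Pe = 34.080 − 12.7 = 21.380 mm

21.4 mm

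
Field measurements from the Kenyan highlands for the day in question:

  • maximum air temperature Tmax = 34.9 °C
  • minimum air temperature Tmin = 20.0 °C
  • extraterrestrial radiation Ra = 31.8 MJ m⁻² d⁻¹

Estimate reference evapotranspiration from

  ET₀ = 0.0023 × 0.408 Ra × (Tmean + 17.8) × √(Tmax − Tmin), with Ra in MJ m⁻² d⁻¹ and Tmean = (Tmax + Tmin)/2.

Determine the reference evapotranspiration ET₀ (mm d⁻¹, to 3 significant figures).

Tmean = (34.9 + 20.0)/2 = 27.45 °C
0.408 Ra = 0.408 × 31.8 = 12.9744 mm/d equivalent
ET₀ = 0.0023 × 12.9744 × (27.45 + 17.8) × √14.9 = 0.0023 × 12.9744 × 45.25 × 3.8601 = 5.2123 mm/d

5.21 mm d⁻¹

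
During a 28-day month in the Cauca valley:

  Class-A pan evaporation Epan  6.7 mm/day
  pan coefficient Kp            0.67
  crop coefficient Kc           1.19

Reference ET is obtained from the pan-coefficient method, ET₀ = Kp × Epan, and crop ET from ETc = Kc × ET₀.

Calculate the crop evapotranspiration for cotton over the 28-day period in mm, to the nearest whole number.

150 mm

ET₀ = 0.67 × 6.7 = 4.4890 mm/d
ETc = Kc × ET₀ = 1.19 × 4.4890 = 5.3419 mm/d
Over 28 days: 5.3419 × 28 = 149.573 mm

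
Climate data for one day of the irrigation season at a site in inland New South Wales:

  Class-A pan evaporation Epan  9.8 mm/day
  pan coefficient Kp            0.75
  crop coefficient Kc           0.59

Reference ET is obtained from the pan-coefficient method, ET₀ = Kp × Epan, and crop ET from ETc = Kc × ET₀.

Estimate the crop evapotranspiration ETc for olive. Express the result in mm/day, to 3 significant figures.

4.34 mm/day

ET₀ = 0.75 × 9.8 = 7.3500 mm/d
ETc = Kc × ET₀ = 0.59 × 7.3500 = 4.3365 mm/d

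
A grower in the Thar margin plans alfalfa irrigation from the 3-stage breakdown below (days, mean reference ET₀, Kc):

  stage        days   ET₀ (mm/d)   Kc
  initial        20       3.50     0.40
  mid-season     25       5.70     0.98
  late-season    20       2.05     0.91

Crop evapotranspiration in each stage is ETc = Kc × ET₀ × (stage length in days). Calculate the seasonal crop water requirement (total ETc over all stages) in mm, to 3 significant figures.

205 mm

initial: 0.40 × 3.50 × 20 = 28.00 mm
mid-season: 0.98 × 5.70 × 25 = 139.65 mm
late-season: 0.91 × 2.05 × 20 = 37.31 mm
Seasonal total = 204.96 mm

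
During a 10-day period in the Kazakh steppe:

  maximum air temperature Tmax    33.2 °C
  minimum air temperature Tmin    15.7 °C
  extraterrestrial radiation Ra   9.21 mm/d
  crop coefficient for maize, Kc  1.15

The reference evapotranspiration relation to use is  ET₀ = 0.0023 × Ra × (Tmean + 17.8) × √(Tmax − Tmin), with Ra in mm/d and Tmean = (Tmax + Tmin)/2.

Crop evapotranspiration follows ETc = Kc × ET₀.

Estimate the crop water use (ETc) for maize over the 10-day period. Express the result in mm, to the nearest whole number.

43 mm

Tmean = (33.2 + 15.7)/2 = 24.45 °C
ET₀ = 0.0023 × 9.21 × (24.45 + 17.8) × √17.5 = 0.0023 × 9.21 × 42.25 × 4.1833 = 3.7440 mm/d
ETc = Kc × ET₀ = 1.15 × 3.7440 = 4.3056 mm/d
Over 10 days: 4.3056 × 10 = 43.056 mm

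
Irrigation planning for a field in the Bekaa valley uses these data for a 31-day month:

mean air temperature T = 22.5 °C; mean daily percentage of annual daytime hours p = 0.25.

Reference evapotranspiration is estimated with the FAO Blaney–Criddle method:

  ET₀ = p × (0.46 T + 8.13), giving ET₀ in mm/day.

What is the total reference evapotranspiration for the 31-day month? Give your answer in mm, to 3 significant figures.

143 mm

ET₀ = 0.25 × (0.46 × 22.5 + 8.13) = 0.25 × 18.480 = 4.6200 mm/d
Monthly total = 4.6200 × 31 = 143.220 mm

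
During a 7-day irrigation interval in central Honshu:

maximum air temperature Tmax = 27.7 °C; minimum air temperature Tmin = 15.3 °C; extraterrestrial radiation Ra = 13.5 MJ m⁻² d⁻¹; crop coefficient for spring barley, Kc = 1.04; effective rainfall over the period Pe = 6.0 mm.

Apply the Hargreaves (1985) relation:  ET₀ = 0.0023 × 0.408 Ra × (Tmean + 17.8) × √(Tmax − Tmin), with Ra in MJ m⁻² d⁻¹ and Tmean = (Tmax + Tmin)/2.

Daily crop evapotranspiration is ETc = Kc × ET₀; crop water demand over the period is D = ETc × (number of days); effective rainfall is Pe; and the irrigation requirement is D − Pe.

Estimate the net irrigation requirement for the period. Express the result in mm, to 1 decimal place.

Tmean = (27.7 + 15.3)/2 = 21.50 °C
0.408 Ra = 0.408 × 13.5 = 5.5080 mm/d equivalent
ET₀ = 0.0023 × 5.5080 × (21.50 + 17.8) × √12.4 = 0.0023 × 5.5080 × 39.30 × 3.5214 = 1.7532 mm/d
ETc = Kc × ET₀ = 1.04 × 1.7532 = 1.8233 mm/d
Crop demand D = ETc × 7 d = 1.8233 × 7 = 12.763 mm
D − Pe = 12.763 − 6.0 = 6.763 mm

6.8 mm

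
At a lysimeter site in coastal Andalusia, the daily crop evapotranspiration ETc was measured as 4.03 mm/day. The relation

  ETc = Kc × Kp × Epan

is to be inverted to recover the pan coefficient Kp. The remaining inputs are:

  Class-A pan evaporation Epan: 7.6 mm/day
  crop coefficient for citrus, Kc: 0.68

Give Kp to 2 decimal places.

0.78

ETc = Kc × Kp × Epan  ⇒  Kp = ETc / (Kc × Epan)
Kp = 4.03 / (0.68 × 7.6) = 4.03 / 5.168 = 0.7798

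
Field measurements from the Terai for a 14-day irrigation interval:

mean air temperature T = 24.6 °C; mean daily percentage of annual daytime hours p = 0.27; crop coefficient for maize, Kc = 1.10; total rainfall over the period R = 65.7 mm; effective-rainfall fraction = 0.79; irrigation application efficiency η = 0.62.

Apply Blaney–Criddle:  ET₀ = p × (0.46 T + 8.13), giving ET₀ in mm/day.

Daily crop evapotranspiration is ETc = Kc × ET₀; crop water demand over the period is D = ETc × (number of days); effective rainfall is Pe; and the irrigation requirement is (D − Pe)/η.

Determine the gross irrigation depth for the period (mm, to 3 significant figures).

46.7 mm

ET₀ = 0.27 × (0.46 × 24.6 + 8.13) = 0.27 × 19.446 = 5.2504 mm/d
ETc = Kc × ET₀ = 1.10 × 5.2504 = 5.7754 mm/d
Crop demand D = ETc × 14 d = 5.7754 × 14 = 80.856 mm
Pe = 0.79 × 65.7 = 51.903 mm
D − Pe = 80.856 − 51.903 = 28.953 mm
Gross irrigation = 28.953 / 0.62 = 46.698 mm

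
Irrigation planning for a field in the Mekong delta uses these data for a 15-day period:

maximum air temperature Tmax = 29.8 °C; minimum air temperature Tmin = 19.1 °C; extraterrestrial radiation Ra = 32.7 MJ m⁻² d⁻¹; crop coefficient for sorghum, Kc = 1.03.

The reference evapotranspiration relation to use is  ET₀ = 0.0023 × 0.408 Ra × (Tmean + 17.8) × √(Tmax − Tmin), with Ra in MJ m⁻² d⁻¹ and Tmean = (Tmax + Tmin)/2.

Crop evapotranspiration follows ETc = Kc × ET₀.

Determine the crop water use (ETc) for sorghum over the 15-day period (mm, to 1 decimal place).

Tmean = (29.8 + 19.1)/2 = 24.45 °C
0.408 Ra = 0.408 × 32.7 = 13.3416 mm/d equivalent
ET₀ = 0.0023 × 13.3416 × (24.45 + 17.8) × √10.7 = 0.0023 × 13.3416 × 42.25 × 3.2711 = 4.2409 mm/d
ETc = Kc × ET₀ = 1.03 × 4.2409 = 4.3681 mm/d
Over 15 days: 4.3681 × 15 = 65.522 mm

65.5 mm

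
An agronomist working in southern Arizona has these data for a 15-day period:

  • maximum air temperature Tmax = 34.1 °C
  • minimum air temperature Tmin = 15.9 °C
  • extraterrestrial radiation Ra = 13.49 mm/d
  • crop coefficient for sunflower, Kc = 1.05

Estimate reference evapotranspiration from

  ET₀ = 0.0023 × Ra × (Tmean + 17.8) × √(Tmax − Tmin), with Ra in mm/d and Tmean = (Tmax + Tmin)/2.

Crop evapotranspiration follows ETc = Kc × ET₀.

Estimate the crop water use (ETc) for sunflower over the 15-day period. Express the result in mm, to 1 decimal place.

89.2 mm

Tmean = (34.1 + 15.9)/2 = 25.00 °C
ET₀ = 0.0023 × 13.49 × (25.00 + 17.8) × √18.2 = 0.0023 × 13.49 × 42.80 × 4.2661 = 5.6652 mm/d
ETc = Kc × ET₀ = 1.05 × 5.6652 = 5.9485 mm/d
Over 15 days: 5.9485 × 15 = 89.228 mm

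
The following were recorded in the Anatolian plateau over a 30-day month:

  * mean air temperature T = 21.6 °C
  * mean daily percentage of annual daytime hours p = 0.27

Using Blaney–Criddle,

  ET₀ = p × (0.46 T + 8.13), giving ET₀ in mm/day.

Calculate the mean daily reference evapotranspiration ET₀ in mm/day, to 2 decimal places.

ET₀ = 0.27 × (0.46 × 21.6 + 8.13) = 0.27 × 18.066 = 4.8778 mm/d

4.88 mm/day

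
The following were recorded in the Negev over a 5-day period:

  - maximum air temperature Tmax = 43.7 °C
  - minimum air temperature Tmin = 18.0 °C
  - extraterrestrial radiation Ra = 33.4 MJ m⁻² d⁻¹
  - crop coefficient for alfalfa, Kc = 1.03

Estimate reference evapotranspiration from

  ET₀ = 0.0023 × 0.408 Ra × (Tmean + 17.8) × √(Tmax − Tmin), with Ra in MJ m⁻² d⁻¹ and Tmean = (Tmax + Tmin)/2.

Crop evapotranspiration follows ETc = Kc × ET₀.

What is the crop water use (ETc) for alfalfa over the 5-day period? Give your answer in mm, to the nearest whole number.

40 mm

Tmean = (43.7 + 18.0)/2 = 30.85 °C
0.408 Ra = 0.408 × 33.4 = 13.6272 mm/d equivalent
ET₀ = 0.0023 × 13.6272 × (30.85 + 17.8) × √25.7 = 0.0023 × 13.6272 × 48.65 × 5.0695 = 7.7301 mm/d
ETc = Kc × ET₀ = 1.03 × 7.7301 = 7.9620 mm/d
Over 5 days: 7.9620 × 5 = 39.810 mm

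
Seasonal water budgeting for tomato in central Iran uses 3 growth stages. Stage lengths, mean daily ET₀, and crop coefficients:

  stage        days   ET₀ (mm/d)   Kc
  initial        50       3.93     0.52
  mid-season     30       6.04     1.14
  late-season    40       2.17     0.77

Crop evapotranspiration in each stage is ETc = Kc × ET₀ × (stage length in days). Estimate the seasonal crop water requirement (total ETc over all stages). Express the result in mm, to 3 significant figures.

initial: 0.52 × 3.93 × 50 = 102.18 mm
mid-season: 1.14 × 6.04 × 30 = 206.57 mm
late-season: 0.77 × 2.17 × 40 = 66.84 mm
Seasonal total = 375.59 mm

376 mm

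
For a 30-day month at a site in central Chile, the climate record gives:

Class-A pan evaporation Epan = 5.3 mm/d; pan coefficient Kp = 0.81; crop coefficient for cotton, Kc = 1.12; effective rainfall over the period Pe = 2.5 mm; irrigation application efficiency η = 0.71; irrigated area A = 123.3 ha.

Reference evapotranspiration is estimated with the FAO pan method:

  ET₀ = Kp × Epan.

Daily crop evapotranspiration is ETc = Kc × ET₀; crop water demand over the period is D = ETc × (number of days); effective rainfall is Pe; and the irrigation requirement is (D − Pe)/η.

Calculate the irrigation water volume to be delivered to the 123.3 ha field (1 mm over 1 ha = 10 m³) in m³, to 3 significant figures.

246000 m³

ET₀ = 0.81 × 5.3 = 4.2930 mm/d
ETc = Kc × ET₀ = 1.12 × 4.2930 = 4.8082 mm/d
Crop demand D = ETc × 30 d = 4.8082 × 30 = 144.246 mm
D − Pe = 144.246 − 2.5 = 141.746 mm
Gross irrigation = 141.746 / 0.71 = 199.642 mm
Volume = 199.642 mm × 123.3 ha × 10 = 246158.6 m³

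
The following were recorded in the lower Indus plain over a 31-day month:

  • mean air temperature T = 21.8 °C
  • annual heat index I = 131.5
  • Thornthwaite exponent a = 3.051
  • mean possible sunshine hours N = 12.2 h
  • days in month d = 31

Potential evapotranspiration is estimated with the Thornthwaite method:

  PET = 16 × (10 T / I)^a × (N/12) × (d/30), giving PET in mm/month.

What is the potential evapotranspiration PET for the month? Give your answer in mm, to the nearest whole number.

10T/I = 10 × 21.8 / 131.5 = 1.6578
(10T/I)^a = 1.6578^3.051 = 4.6751
Uncorrected PET = 16 × 4.6751 = 74.802 mm
Correction = (N/12)(d/30) = (12.2/12)(31/30) = 1.0506
PET = 74.802 × 1.0506 = 78.587 mm/month

79 mm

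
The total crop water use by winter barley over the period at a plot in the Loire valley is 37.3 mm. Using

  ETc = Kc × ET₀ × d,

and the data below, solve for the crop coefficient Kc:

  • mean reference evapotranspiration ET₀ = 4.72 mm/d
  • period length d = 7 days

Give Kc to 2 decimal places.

ETc = Kc × ET₀ × d  ⇒  Kc = ETc / (ET₀ × d)
Kc = 37.3 / (4.72 × 7) = 37.3 / 33.04 = 1.1289

1.13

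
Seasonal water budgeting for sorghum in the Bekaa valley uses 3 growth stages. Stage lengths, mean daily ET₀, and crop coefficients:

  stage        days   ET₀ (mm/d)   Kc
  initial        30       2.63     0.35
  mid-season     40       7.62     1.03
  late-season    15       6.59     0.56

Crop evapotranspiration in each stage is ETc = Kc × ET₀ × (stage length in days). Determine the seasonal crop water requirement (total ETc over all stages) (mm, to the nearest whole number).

397 mm

initial: 0.35 × 2.63 × 30 = 27.62 mm
mid-season: 1.03 × 7.62 × 40 = 313.94 mm
late-season: 0.56 × 6.59 × 15 = 55.36 mm
Seasonal total = 396.92 mm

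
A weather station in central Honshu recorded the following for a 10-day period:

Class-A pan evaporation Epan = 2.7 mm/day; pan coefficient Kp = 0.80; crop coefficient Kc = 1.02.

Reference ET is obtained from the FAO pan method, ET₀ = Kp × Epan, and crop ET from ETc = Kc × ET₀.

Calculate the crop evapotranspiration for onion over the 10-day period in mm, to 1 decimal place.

22.0 mm

ET₀ = 0.80 × 2.7 = 2.1600 mm/d
ETc = Kc × ET₀ = 1.02 × 2.1600 = 2.2032 mm/d
Over 10 days: 2.2032 × 10 = 22.032 mm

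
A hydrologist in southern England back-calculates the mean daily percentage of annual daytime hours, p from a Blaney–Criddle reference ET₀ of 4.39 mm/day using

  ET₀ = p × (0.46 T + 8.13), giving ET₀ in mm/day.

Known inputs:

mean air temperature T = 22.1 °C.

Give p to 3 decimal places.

p = ET₀ / (0.46 T + 8.13) = 4.39 / (0.46 × 22.1 + 8.13) = 4.39 / 18.296 = 0.2399

0.240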